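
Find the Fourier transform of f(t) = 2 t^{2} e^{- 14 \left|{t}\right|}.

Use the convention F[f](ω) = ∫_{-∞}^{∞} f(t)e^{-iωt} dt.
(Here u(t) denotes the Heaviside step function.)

F(ω) = \frac{112 \left(196 - 3 \omega^{2}\right)}{\left(\omega^{2} + 196\right)^{3}}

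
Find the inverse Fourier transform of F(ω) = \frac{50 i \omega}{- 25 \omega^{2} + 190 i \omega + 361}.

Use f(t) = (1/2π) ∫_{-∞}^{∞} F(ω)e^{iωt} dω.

f(t) = 2 \left(1 - \frac{19 t}{5}\right) e^{- \frac{19 t}{5}} u\left(t\right)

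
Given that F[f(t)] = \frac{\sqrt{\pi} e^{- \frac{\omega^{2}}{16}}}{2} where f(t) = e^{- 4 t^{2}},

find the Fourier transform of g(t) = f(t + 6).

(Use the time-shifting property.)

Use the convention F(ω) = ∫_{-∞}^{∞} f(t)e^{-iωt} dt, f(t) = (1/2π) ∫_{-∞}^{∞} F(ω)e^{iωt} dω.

F[g](ω) = \frac{\sqrt{\pi} e^{\frac{\omega \left(- \omega + 96 i\right)}{16}}}{2}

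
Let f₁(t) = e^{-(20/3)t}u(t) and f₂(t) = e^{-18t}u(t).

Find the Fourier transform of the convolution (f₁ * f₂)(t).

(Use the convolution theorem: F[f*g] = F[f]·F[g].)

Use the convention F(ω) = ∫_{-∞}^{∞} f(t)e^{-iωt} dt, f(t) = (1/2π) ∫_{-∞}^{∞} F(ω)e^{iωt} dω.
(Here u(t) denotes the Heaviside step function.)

F[f₁*f₂](ω) = \frac{3}{\left(i \omega + 18\right) \left(3 i \omega + 20\right)}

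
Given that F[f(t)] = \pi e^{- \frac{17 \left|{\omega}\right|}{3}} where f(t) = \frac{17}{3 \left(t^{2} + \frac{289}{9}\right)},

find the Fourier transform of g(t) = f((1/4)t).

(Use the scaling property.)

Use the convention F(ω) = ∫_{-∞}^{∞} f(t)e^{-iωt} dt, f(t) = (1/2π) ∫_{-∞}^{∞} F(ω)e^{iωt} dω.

F[g](ω) = 4 \pi e^{- \frac{68 \left|{\omega}\right|}{3}}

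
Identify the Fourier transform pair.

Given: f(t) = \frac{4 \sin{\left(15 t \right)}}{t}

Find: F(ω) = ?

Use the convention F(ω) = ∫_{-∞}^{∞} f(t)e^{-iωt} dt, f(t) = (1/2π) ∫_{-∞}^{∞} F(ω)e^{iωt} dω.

F(ω) = \begin{cases} 4 \pi & \text{for}\: \omega > -15 \wedge \omega < 15 \\0 & \text{otherwise} \end{cases}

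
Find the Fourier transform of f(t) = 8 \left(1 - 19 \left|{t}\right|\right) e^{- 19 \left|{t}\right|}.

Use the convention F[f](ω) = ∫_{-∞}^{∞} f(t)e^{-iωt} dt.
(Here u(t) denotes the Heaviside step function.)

F(ω) = \frac{608 \omega^{2}}{\left(\omega^{2} + 361\right)^{2}}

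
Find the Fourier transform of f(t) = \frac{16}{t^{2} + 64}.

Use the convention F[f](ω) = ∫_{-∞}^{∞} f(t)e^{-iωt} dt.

F(ω) = 2 \pi e^{- 8 \left|{\omega}\right|}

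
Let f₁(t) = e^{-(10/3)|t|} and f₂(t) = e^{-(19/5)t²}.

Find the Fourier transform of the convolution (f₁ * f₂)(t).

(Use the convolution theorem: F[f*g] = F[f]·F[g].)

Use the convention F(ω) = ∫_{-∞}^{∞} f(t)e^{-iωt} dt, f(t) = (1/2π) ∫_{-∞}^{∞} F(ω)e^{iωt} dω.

F[f₁*f₂](ω) = \frac{60 \sqrt{95} \sqrt{\pi} e^{- \frac{5 \omega^{2}}{76}}}{19 \left(9 \omega^{2} + 100\right)}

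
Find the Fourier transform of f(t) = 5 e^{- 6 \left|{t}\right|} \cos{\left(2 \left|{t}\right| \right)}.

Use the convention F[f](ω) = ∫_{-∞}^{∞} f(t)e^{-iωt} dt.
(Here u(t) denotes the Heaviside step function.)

F(ω) = \frac{60 \left(\omega^{2} + 40\right)}{\omega^{4} + 64 \omega^{2} + 1600}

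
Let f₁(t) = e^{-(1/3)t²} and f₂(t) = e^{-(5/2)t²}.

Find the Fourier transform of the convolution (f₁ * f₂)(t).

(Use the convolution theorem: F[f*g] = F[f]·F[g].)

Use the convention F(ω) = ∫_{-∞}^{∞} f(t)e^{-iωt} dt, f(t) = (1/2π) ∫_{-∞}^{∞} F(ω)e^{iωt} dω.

F[f₁*f₂](ω) = \frac{\sqrt{30} \pi e^{- \frac{17 \omega^{2}}{20}}}{5}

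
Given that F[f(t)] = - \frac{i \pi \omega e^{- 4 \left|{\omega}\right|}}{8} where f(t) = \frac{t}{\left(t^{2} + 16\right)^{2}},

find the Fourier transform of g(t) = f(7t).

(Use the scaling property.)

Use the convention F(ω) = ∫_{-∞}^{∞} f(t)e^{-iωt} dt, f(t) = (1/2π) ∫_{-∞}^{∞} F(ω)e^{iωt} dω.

F[g](ω) = - \frac{i \pi \omega e^{- \frac{4 \left|{\omega}\right|}{7}}}{392}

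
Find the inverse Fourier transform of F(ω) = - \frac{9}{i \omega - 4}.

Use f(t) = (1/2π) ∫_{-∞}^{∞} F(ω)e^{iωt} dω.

f(t) = 9 e^{4 t} u\left(- t\right)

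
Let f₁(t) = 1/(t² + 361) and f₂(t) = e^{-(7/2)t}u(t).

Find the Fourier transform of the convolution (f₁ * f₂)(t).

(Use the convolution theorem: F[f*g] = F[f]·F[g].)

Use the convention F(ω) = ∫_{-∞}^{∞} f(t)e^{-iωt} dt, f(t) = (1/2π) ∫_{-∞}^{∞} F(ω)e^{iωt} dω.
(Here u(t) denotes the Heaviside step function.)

F[f₁*f₂](ω) = \frac{2 \pi e^{- 19 \left|{\omega}\right|}}{19 \left(2 i \omega + 7\right)}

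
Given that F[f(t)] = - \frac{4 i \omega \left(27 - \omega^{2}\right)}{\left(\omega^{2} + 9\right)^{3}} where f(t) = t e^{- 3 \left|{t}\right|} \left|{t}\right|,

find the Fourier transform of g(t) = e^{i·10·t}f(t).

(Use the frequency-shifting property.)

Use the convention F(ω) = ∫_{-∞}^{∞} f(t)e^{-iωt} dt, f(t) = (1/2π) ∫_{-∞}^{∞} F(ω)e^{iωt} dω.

F[g](ω) = \frac{4 i \left(\omega - 10\right) \left(\left(\omega - 10\right)^{2} - 27\right)}{\left(\left(\omega - 10\right)^{2} + 9\right)^{3}}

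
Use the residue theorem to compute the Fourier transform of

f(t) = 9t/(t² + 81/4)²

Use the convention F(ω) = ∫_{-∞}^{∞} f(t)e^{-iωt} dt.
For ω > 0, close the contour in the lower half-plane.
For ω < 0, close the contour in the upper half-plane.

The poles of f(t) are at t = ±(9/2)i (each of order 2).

Let g(z) = f(z)e^{-iωz}; for large |z| the factor e^{-iωz} decays in the lower half-plane when ω > 0 and in the upper half-plane when ω < 0.

Case ω > 0 (lower half-plane, clockwise contour ⇒ F(ω) = -2πi·ΣRes):
  Res_{z = - \frac{9 i}{2}} g(z) = \frac{\omega e^{- \frac{9 \omega}{2}}}{2} (pole of order 2)
  F(ω) = -2πi·ΣRes = - i \pi \omega e^{- \frac{9 \omega}{2}}

Case ω < 0 (upper half-plane, counterclockwise contour ⇒ F(ω) = +2πi·ΣRes):
  Res_{z = \frac{9 i}{2}} g(z) = - \frac{\omega e^{\frac{9 \omega}{2}}}{2} (pole of order 2)
  F(ω) = 2πi·ΣRes = - i \pi \omega e^{\frac{9 \omega}{2}}

Both cases combine into a single formula in |ω|:

F(ω) = - i \pi \omega e^{- \frac{9 \left|{\omega}\right|}{2}}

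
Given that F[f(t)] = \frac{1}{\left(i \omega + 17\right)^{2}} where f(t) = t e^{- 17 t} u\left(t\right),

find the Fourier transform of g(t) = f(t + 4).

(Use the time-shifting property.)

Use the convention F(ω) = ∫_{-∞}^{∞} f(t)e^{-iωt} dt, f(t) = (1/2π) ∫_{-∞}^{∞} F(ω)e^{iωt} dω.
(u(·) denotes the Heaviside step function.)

F[g](ω) = \frac{e^{4 i \omega}}{\left(i \omega + 17\right)^{2}}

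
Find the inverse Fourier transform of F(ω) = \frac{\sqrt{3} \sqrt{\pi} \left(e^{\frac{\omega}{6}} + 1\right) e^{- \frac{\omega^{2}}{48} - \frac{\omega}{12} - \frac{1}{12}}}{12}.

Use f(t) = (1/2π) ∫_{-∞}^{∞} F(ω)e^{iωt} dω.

f(t) = e^{- 12 t^{2}} \cos{\left(2 t \right)}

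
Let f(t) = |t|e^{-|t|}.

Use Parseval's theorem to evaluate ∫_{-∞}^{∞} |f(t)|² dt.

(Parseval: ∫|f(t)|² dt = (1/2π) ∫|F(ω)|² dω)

∫|f(t)|² dt = \frac{1}{2}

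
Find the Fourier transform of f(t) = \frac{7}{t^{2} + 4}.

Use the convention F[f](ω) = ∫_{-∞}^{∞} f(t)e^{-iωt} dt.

F(ω) = \frac{7 \pi e^{- 2 \left|{\omega}\right|}}{2}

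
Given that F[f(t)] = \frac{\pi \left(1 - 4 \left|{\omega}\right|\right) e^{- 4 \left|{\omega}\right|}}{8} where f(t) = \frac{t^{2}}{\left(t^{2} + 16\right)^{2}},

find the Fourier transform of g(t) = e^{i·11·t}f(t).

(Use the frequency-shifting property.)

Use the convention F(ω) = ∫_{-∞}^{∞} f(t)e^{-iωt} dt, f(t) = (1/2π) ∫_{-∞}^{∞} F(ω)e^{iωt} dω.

F[g](ω) = \frac{\pi \left(1 - 4 \left|{\omega - 11}\right|\right) e^{- 4 \left|{\omega - 11}\right|}}{8}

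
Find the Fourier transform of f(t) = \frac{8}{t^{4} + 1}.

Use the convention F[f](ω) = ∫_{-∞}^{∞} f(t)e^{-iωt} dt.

F(ω) = 8 \pi e^{- \frac{\sqrt{2} \left|{\omega}\right|}{2}} \sin{\left(\frac{\sqrt{2} \left|{\omega}\right|}{2} + \frac{\pi}{4} \right)}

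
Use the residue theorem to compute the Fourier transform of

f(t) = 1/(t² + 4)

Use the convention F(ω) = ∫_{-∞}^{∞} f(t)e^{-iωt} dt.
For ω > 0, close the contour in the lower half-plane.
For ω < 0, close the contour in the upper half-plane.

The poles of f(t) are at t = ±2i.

Let g(z) = f(z)e^{-iωz}; for large |z| the factor e^{-iωz} decays in the lower half-plane when ω > 0 and in the upper half-plane when ω < 0.

Case ω > 0 (lower half-plane, clockwise contour ⇒ F(ω) = -2πi·ΣRes):
  Res_{z = - 2 i} g(z) = \frac{i e^{- 2 \omega}}{4}
  F(ω) = -2πi·ΣRes = \frac{\pi e^{- 2 \omega}}{2}

Case ω < 0 (upper half-plane, counterclockwise contour ⇒ F(ω) = +2πi·ΣRes):
  Res_{z = 2 i} g(z) = - \frac{i e^{2 \omega}}{4}
  F(ω) = 2πi·ΣRes = \frac{\pi e^{2 \omega}}{2}

Both cases combine into a single formula in |ω|:

F(ω) = \frac{\pi e^{- 2 \left|{\omega}\right|}}{2}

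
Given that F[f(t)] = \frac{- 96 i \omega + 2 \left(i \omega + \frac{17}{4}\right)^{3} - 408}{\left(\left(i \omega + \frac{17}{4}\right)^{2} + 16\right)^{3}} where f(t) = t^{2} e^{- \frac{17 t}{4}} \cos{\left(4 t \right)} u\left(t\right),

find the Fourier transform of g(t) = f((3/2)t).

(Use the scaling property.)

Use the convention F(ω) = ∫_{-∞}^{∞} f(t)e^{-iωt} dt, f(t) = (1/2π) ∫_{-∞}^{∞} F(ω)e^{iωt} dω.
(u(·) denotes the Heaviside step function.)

F[g](ω) = \frac{2304 \left(- 55296 i \omega + \left(8 i \omega + 51\right)^{3} - 352512\right)}{\left(\left(8 i \omega + 51\right)^{2} + 2304\right)^{3}}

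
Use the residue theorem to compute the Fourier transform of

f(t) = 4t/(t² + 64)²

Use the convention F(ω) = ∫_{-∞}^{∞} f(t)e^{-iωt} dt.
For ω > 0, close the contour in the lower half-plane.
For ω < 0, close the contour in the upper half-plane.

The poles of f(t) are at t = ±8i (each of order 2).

Let g(z) = f(z)e^{-iωz}; for large |z| the factor e^{-iωz} decays in the lower half-plane when ω > 0 and in the upper half-plane when ω < 0.

Case ω > 0 (lower half-plane, clockwise contour ⇒ F(ω) = -2πi·ΣRes):
  Res_{z = - 8 i} g(z) = \frac{\omega e^{- 8 \omega}}{8} (pole of order 2)
  F(ω) = -2πi·ΣRes = - \frac{i \pi \omega e^{- 8 \omega}}{4}

Case ω < 0 (upper half-plane, counterclockwise contour ⇒ F(ω) = +2πi·ΣRes):
  Res_{z = 8 i} g(z) = - \frac{\omega e^{8 \omega}}{8} (pole of order 2)
  F(ω) = 2πi·ΣRes = - \frac{i \pi \omega e^{8 \omega}}{4}

Both cases combine into a single formula in |ω|:

F(ω) = - \frac{i \pi \omega e^{- 8 \left|{\omega}\right|}}{4}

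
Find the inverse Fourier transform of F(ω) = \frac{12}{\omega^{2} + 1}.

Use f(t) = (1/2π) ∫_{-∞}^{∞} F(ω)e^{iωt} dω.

f(t) = 6 e^{- \left|{t}\right|}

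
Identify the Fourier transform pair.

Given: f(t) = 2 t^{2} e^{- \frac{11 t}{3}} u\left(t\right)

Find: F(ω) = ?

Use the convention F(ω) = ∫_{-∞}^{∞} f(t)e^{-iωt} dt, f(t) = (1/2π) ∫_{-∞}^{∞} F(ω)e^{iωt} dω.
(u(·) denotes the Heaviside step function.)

F(ω) = \frac{108}{\left(3 i \omega + 11\right)^{3}}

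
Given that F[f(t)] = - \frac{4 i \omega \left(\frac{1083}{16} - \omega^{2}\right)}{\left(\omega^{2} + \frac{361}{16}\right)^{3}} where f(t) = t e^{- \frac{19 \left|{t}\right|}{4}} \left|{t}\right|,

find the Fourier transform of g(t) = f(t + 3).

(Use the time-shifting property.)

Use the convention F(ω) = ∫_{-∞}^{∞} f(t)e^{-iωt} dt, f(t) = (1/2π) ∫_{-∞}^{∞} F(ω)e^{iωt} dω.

F[g](ω) = \frac{1024 i \omega \left(16 \omega^{2} - 1083\right) e^{3 i \omega}}{\left(16 \omega^{2} + 361\right)^{3}}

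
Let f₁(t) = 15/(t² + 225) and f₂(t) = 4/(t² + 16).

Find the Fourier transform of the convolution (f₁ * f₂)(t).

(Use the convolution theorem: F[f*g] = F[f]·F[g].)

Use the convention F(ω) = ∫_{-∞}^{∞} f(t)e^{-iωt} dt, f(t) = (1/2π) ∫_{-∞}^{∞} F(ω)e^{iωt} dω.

F[f₁*f₂](ω) = \pi^{2} e^{- 19 \left|{\omega}\right|}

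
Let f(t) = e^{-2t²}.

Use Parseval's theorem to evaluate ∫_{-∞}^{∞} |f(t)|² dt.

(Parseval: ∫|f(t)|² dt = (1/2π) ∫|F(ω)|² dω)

∫|f(t)|² dt = \frac{\sqrt{\pi}}{2}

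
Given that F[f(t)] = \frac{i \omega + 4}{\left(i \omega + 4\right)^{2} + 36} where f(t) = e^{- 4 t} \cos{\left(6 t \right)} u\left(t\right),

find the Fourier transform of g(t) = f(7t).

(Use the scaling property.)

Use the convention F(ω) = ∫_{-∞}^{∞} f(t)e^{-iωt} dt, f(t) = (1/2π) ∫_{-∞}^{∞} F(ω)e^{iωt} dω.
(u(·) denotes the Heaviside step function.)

F[g](ω) = \frac{i \omega + 28}{\left(i \omega + 28\right)^{2} + 1764}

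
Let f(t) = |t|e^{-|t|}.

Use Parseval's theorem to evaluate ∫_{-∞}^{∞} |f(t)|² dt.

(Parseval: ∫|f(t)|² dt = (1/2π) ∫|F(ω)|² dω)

∫|f(t)|² dt = \frac{1}{2}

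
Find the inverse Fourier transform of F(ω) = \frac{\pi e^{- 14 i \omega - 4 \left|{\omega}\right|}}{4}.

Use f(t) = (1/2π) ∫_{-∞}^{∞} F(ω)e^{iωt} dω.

f(t) = \frac{1}{\left(t - 14\right)^{2} + 16}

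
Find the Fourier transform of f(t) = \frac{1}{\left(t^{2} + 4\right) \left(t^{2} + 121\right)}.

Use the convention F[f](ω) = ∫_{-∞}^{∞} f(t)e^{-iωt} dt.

F(ω) = \frac{\pi \left(11 e^{9 \left|{\omega}\right|} - 2\right) e^{- 11 \left|{\omega}\right|}}{2574}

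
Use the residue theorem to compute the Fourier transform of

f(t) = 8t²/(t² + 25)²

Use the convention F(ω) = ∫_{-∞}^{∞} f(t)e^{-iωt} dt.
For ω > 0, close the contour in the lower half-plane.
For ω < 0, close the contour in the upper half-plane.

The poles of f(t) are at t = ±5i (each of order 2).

Let g(z) = f(z)e^{-iωz}; for large |z| the factor e^{-iωz} decays in the lower half-plane when ω > 0 and in the upper half-plane when ω < 0.

Case ω > 0 (lower half-plane, clockwise contour ⇒ F(ω) = -2πi·ΣRes):
  Res_{z = - 5 i} g(z) = i \left(\frac{2}{5} - 2 \omega\right) e^{- 5 \omega} (pole of order 2)
  F(ω) = -2πi·ΣRes = \frac{4 \pi \left(1 - 5 \omega\right) e^{- 5 \omega}}{5}

Case ω < 0 (upper half-plane, counterclockwise contour ⇒ F(ω) = +2πi·ΣRes):
  Res_{z = 5 i} g(z) = i \left(- 2 \omega - \frac{2}{5}\right) e^{5 \omega} (pole of order 2)
  F(ω) = 2πi·ΣRes = \frac{4 \pi \left(5 \omega + 1\right) e^{5 \omega}}{5}

Both cases combine into a single formula in |ω|:

F(ω) = \frac{4 \pi \left(1 - 5 \left|{\omega}\right|\right) e^{- 5 \left|{\omega}\right|}}{5}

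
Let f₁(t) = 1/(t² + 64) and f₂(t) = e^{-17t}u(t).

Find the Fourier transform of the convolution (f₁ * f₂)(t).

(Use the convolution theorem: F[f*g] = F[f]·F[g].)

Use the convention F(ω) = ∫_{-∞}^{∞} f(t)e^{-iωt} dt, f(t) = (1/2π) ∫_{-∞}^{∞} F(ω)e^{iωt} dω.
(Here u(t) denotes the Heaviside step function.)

F[f₁*f₂](ω) = \frac{\pi e^{- 8 \left|{\omega}\right|}}{8 \left(i \omega + 17\right)}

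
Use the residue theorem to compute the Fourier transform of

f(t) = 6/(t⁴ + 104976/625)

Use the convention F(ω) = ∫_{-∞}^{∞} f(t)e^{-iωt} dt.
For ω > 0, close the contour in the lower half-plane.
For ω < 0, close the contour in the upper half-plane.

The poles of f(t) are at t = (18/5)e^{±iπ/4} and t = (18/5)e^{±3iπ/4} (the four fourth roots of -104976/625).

Let g(z) = f(z)e^{-iωz}; for large |z| the factor e^{-iωz} decays in the lower half-plane when ω > 0 and in the upper half-plane when ω < 0.

Case ω > 0 (lower half-plane, clockwise contour ⇒ F(ω) = -2πi·ΣRes):
  Res_{z = - \frac{9 \sqrt{2}}{5} - \frac{9 \sqrt{2} i}{5}} g(z) = \frac{125 \sqrt{2} i \left(1 - i\right) e^{\frac{9 \sqrt{2} \omega \left(-1 + i\right)}{5}}}{7776}
  Res_{z = \frac{9 \sqrt{2}}{5} - \frac{9 \sqrt{2} i}{5}} g(z) = \frac{125 \sqrt{2} i \left(1 + i\right) e^{- \frac{9 \sqrt{2} \omega \left(1 + i\right)}{5}}}{7776}
  F(ω) = -2πi·ΣRes = \frac{125 \sqrt{2} \pi \left(1 - i\right) \left(e^{\frac{18 \sqrt{2} i \omega}{5}} + i\right) e^{- \frac{9 \sqrt{2} \omega \left(1 + i\right)}{5}}}{3888} = \frac{125 \pi e^{- \frac{9 \sqrt{2} \omega}{5}} \sin{\left(\frac{9 \sqrt{2} \omega}{5} + \frac{\pi}{4} \right)}}{972}

Case ω < 0 (upper half-plane, counterclockwise contour ⇒ F(ω) = +2πi·ΣRes):
  Res_{z = \frac{9 \sqrt{2}}{5} + \frac{9 \sqrt{2} i}{5}} g(z) = \frac{125 \sqrt{2} i \left(-1 + i\right) e^{\frac{9 \sqrt{2} \omega \left(1 - i\right)}{5}}}{7776}
  Res_{z = - \frac{9 \sqrt{2}}{5} + \frac{9 \sqrt{2} i}{5}} g(z) = \frac{125 \sqrt{2} \left(1 - i\right) e^{\frac{9 \sqrt{2} \omega \left(1 + i\right)}{5}}}{7776}
  F(ω) = 2πi·ΣRes = - \frac{125 \sqrt{2} i \pi \left(i \left(1 - i\right) e^{\frac{9 \sqrt{2} \omega \left(1 - i\right)}{5}} - \left(1 - i\right) e^{\frac{9 \sqrt{2} \omega \left(1 + i\right)}{5}}\right)}{3888} = \frac{125 \pi e^{\frac{9 \sqrt{2} \omega}{5}} \cos{\left(\frac{9 \sqrt{2} \omega}{5} + \frac{\pi}{4} \right)}}{972}

Both cases combine into a single formula in |ω|:

F(ω) = \frac{125 \pi e^{- \frac{9 \sqrt{2} \left|{\omega}\right|}{5}} \sin{\left(\frac{9 \sqrt{2} \left|{\omega}\right|}{5} + \frac{\pi}{4} \right)}}{972}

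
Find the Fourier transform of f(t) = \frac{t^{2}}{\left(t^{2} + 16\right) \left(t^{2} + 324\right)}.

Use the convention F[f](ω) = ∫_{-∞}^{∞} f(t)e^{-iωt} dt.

F(ω) = \frac{\pi \left(9 - 2 e^{14 \left|{\omega}\right|}\right) e^{- 18 \left|{\omega}\right|}}{154}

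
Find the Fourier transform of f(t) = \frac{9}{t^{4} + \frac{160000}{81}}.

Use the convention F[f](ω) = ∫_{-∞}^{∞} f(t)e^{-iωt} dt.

F(ω) = \frac{243 \pi e^{- \frac{10 \sqrt{2} \left|{\omega}\right|}{3}} \sin{\left(\frac{10 \sqrt{2} \left|{\omega}\right|}{3} + \frac{\pi}{4} \right)}}{8000}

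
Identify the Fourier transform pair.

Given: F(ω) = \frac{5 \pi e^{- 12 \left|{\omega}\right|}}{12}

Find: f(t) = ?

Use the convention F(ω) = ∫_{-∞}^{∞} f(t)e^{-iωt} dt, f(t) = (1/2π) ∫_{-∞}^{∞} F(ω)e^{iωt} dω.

f(t) = \frac{5}{t^{2} + 144}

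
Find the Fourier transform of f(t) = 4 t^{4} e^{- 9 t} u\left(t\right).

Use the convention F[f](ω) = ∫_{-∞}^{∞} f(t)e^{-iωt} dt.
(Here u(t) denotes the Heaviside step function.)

F(ω) = \frac{96}{\left(i \omega + 9\right)^{5}}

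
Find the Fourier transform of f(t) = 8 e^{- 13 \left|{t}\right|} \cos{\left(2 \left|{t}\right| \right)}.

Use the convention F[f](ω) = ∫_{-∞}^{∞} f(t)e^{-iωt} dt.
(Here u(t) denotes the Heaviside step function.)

F(ω) = \frac{208 \left(\omega^{2} + 173\right)}{\omega^{4} + 330 \omega^{2} + 29929}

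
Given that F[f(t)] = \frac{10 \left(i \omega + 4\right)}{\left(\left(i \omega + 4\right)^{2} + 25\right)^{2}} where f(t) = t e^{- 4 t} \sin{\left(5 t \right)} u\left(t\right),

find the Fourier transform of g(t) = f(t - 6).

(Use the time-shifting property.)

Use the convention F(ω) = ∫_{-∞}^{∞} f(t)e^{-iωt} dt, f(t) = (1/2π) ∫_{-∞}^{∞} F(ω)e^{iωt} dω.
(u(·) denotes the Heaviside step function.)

F[g](ω) = \frac{10 \left(i \omega + 4\right) e^{- 6 i \omega}}{\left(\left(i \omega + 4\right)^{2} + 25\right)^{2}}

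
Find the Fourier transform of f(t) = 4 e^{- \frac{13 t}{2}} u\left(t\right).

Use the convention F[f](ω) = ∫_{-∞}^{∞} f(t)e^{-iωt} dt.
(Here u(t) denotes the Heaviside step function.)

F(ω) = \frac{8}{2 i \omega + 13}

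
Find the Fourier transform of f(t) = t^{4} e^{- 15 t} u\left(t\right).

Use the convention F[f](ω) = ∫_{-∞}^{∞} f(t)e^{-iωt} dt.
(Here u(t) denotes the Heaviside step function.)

F(ω) = \frac{24}{\left(i \omega + 15\right)^{5}}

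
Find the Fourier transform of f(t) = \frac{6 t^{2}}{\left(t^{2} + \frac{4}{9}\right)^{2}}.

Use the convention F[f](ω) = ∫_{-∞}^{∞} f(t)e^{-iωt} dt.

F(ω) = \frac{3 \pi \left(3 - 2 \left|{\omega}\right|\right) e^{- \frac{2 \left|{\omega}\right|}{3}}}{2}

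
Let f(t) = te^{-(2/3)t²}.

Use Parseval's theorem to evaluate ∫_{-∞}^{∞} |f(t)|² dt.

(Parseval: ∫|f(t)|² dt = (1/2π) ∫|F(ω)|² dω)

∫|f(t)|² dt = \frac{3 \sqrt{3} \sqrt{\pi}}{16}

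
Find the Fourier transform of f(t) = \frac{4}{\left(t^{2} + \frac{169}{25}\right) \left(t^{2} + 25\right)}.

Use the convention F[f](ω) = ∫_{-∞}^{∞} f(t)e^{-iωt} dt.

F(ω) = - \frac{5 \pi e^{- 5 \left|{\omega}\right|}}{114} + \frac{125 \pi e^{- \frac{13 \left|{\omega}\right|}{5}}}{1482}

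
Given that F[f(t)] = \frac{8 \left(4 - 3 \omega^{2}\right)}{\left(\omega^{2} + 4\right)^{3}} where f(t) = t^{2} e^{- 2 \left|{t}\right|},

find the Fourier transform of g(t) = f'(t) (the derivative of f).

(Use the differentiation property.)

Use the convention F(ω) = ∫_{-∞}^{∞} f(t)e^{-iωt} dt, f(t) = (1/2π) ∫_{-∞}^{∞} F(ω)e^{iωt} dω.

F[g](ω) = - \frac{8 i \omega \left(3 \omega^{2} - 4\right)}{\left(\omega^{2} + 4\right)^{3}}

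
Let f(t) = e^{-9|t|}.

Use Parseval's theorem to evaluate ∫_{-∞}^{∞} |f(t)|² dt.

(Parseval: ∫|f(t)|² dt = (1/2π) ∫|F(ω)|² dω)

∫|f(t)|² dt = \frac{1}{9}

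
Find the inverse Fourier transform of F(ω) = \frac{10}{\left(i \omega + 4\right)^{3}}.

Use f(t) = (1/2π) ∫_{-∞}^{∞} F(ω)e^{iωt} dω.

f(t) = 5 t^{2} e^{- 4 t} u\left(t\right)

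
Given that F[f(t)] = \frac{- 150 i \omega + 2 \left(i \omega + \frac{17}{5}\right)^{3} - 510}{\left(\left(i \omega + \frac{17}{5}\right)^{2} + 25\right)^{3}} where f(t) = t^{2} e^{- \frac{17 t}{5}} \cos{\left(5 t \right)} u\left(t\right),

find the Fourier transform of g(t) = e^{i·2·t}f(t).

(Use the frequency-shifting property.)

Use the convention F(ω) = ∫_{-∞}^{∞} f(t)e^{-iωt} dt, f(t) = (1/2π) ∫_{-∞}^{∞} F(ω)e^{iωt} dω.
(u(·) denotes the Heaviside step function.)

F[g](ω) = \frac{250 \left(9375 i \left(2 - \omega\right) + \left(5 i \left(\omega - 2\right) + 17\right)^{3} - 31875\right)}{\left(\left(5 i \left(\omega - 2\right) + 17\right)^{2} + 625\right)^{3}}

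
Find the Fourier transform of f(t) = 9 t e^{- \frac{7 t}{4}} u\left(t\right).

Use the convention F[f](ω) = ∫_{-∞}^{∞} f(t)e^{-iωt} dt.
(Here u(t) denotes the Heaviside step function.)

F(ω) = \frac{144}{\left(4 i \omega + 7\right)^{2}}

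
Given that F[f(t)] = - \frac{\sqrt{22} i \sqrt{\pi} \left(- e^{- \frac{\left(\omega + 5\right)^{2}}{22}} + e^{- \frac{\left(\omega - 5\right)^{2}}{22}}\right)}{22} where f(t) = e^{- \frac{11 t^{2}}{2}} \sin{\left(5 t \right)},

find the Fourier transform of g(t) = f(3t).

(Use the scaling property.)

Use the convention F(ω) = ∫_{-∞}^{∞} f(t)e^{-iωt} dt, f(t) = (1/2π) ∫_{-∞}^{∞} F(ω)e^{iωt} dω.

F[g](ω) = \frac{\sqrt{22} i \sqrt{\pi} \left(1 - e^{\frac{10 \omega}{33}}\right) e^{- \frac{\omega^{2}}{198} - \frac{5 \omega}{33} - \frac{25}{22}}}{66}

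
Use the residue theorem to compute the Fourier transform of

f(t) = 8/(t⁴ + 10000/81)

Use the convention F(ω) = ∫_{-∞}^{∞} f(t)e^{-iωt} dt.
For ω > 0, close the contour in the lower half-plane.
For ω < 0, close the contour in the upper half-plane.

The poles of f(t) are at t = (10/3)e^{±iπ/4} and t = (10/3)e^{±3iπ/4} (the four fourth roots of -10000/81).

Let g(z) = f(z)e^{-iωz}; for large |z| the factor e^{-iωz} decays in the lower half-plane when ω > 0 and in the upper half-plane when ω < 0.

Case ω > 0 (lower half-plane, clockwise contour ⇒ F(ω) = -2πi·ΣRes):
  Res_{z = - \frac{5 \sqrt{2}}{3} - \frac{5 \sqrt{2} i}{3}} g(z) = \frac{27 \sqrt{2} i \left(1 - i\right) e^{\frac{5 \sqrt{2} \omega \left(-1 + i\right)}{3}}}{1000}
  Res_{z = \frac{5 \sqrt{2}}{3} - \frac{5 \sqrt{2} i}{3}} g(z) = \frac{27 \sqrt{2} i \left(1 + i\right) e^{- \frac{5 \sqrt{2} \omega \left(1 + i\right)}{3}}}{1000}
  F(ω) = -2πi·ΣRes = \frac{27 \sqrt{2} \pi \left(1 - i\right) \left(e^{\frac{10 \sqrt{2} i \omega}{3}} + i\right) e^{- \frac{5 \sqrt{2} \omega \left(1 + i\right)}{3}}}{500} = \frac{27 \pi e^{- \frac{5 \sqrt{2} \omega}{3}} \sin{\left(\frac{5 \sqrt{2} \omega}{3} + \frac{\pi}{4} \right)}}{125}

Case ω < 0 (upper half-plane, counterclockwise contour ⇒ F(ω) = +2πi·ΣRes):
  Res_{z = \frac{5 \sqrt{2}}{3} + \frac{5 \sqrt{2} i}{3}} g(z) = \frac{27 \sqrt{2} i \left(-1 + i\right) e^{\frac{5 \sqrt{2} \omega \left(1 - i\right)}{3}}}{1000}
  Res_{z = - \frac{5 \sqrt{2}}{3} + \frac{5 \sqrt{2} i}{3}} g(z) = \frac{27 \sqrt{2} \left(1 - i\right) e^{\frac{5 \sqrt{2} \omega \left(1 + i\right)}{3}}}{1000}
  F(ω) = 2πi·ΣRes = - \frac{27 \sqrt{2} i \pi \left(i \left(1 - i\right) e^{\frac{5 \sqrt{2} \omega \left(1 - i\right)}{3}} - \left(1 - i\right) e^{\frac{5 \sqrt{2} \omega \left(1 + i\right)}{3}}\right)}{500} = \frac{27 \pi e^{\frac{5 \sqrt{2} \omega}{3}} \cos{\left(\frac{5 \sqrt{2} \omega}{3} + \frac{\pi}{4} \right)}}{125}

Both cases combine into a single formula in |ω|:

F(ω) = \frac{27 \pi e^{- \frac{5 \sqrt{2} \left|{\omega}\right|}{3}} \sin{\left(\frac{5 \sqrt{2} \left|{\omega}\right|}{3} + \frac{\pi}{4} \right)}}{125}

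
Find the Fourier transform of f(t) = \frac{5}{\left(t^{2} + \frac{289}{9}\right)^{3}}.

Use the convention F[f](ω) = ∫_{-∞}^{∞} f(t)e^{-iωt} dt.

F(ω) = \frac{135 \pi \left(289 \omega^{2} + 153 \left|{\omega}\right| + 27\right) e^{- \frac{17 \left|{\omega}\right|}{3}}}{11358856}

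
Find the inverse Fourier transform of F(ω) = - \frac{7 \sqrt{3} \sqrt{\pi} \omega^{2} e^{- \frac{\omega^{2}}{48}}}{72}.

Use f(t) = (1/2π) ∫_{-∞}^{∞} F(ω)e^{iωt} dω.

f(t) = 7 \left(48 t^{2} - 2\right) e^{- 12 t^{2}}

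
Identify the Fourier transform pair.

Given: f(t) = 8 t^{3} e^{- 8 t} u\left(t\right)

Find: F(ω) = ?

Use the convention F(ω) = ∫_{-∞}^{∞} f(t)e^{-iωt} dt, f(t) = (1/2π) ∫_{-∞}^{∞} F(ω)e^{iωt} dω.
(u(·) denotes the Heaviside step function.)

F(ω) = \frac{48}{\left(i \omega + 8\right)^{4}}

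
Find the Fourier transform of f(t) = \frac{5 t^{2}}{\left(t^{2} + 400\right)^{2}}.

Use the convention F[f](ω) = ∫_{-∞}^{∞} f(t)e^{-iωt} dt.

F(ω) = \frac{\pi \left(1 - 20 \left|{\omega}\right|\right) e^{- 20 \left|{\omega}\right|}}{8}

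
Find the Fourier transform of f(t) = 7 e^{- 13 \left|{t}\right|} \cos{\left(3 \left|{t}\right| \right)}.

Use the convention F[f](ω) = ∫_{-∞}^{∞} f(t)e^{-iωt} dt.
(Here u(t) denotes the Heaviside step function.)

F(ω) = \frac{182 \left(\omega^{2} + 178\right)}{\omega^{4} + 320 \omega^{2} + 31684}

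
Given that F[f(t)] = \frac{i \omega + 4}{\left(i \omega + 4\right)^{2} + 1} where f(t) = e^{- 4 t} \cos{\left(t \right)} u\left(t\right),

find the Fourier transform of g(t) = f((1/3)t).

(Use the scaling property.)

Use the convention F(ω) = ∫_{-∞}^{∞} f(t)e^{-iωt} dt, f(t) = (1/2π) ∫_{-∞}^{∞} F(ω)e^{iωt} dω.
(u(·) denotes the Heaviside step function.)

F[g](ω) = \frac{3 \left(3 i \omega + 4\right)}{\left(3 i \omega + 4\right)^{2} + 1}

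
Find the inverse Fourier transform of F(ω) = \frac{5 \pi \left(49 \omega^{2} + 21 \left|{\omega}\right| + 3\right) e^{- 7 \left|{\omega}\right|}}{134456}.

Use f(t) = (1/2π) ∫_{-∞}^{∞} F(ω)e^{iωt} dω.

f(t) = \frac{5}{\left(t^{2} + 49\right)^{3}}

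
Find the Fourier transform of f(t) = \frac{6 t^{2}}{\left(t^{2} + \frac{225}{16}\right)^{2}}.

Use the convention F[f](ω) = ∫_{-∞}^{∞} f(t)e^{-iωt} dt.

F(ω) = \frac{\pi \left(4 - 15 \left|{\omega}\right|\right) e^{- \frac{15 \left|{\omega}\right|}{4}}}{5}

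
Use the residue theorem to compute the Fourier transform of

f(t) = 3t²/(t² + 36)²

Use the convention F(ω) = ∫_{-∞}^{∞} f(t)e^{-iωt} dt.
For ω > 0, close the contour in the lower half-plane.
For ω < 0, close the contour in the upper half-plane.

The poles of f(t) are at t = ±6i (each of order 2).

Let g(z) = f(z)e^{-iωz}; for large |z| the factor e^{-iωz} decays in the lower half-plane when ω > 0 and in the upper half-plane when ω < 0.

Case ω > 0 (lower half-plane, clockwise contour ⇒ F(ω) = -2πi·ΣRes):
  Res_{z = - 6 i} g(z) = \frac{i \left(1 - 6 \omega\right) e^{- 6 \omega}}{8} (pole of order 2)
  F(ω) = -2πi·ΣRes = \frac{\pi \left(1 - 6 \omega\right) e^{- 6 \omega}}{4}

Case ω < 0 (upper half-plane, counterclockwise contour ⇒ F(ω) = +2πi·ΣRes):
  Res_{z = 6 i} g(z) = \frac{i \left(- 6 \omega - 1\right) e^{6 \omega}}{8} (pole of order 2)
  F(ω) = 2πi·ΣRes = \frac{\pi \left(6 \omega + 1\right) e^{6 \omega}}{4}

Both cases combine into a single formula in |ω|:

F(ω) = \frac{\pi \left(1 - 6 \left|{\omega}\right|\right) e^{- 6 \left|{\omega}\right|}}{4}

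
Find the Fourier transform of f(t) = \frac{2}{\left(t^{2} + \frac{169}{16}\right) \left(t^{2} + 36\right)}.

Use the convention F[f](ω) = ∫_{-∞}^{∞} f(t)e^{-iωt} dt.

F(ω) = - \frac{16 \pi e^{- 6 \left|{\omega}\right|}}{1221} + \frac{128 \pi e^{- \frac{13 \left|{\omega}\right|}{4}}}{5291}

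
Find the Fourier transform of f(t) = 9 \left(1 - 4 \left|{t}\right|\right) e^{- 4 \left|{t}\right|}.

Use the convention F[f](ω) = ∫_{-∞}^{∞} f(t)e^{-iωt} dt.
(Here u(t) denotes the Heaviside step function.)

F(ω) = \frac{144 \omega^{2}}{\left(\omega^{2} + 16\right)^{2}}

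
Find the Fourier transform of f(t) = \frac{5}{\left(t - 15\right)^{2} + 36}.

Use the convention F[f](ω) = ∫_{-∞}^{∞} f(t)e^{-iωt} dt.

F(ω) = \frac{5 \pi e^{- 15 i \omega - 6 \left|{\omega}\right|}}{6}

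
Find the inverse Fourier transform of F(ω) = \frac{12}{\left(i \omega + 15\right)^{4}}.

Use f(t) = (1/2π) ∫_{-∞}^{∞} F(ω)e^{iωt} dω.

f(t) = 2 t^{3} e^{- 15 t} u\left(t\right)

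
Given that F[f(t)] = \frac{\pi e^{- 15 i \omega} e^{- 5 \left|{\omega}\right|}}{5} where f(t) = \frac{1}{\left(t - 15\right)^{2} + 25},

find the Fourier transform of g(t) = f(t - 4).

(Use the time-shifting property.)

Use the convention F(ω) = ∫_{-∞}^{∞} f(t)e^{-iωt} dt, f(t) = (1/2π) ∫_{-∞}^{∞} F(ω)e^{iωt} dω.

F[g](ω) = \frac{\pi e^{- 19 i \omega - 5 \left|{\omega}\right|}}{5}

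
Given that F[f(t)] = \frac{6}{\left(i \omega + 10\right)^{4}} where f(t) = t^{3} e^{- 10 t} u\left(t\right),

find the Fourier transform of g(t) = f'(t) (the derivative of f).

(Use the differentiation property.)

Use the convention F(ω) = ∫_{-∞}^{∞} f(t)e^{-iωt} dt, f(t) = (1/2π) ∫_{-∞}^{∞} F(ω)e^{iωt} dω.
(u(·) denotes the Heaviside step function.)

F[g](ω) = \frac{6 i \omega}{\left(i \omega + 10\right)^{4}}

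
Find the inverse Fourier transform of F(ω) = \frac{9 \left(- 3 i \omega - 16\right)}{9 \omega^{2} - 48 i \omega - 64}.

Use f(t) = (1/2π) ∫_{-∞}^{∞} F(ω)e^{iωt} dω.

f(t) = 3 \left(\frac{8 t}{3} + 1\right) e^{- \frac{8 t}{3}} u\left(t\right)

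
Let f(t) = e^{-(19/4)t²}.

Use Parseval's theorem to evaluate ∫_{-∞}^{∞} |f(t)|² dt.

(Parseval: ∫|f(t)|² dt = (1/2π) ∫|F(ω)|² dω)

∫|f(t)|² dt = \frac{\sqrt{38} \sqrt{\pi}}{19}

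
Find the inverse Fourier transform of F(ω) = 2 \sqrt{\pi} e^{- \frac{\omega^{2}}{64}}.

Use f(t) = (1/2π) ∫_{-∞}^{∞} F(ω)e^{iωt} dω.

f(t) = 8 e^{- 16 t^{2}}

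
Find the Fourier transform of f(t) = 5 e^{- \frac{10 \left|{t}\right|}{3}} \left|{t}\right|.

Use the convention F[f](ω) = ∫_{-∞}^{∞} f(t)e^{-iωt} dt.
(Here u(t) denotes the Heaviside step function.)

F(ω) = \frac{90 \left(100 - 9 \omega^{2}\right)}{\left(9 \omega^{2} + 100\right)^{2}}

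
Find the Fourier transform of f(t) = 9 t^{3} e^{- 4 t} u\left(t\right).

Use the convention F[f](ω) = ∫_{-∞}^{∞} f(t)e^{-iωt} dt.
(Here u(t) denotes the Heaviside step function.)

F(ω) = \frac{54}{\left(i \omega + 4\right)^{4}}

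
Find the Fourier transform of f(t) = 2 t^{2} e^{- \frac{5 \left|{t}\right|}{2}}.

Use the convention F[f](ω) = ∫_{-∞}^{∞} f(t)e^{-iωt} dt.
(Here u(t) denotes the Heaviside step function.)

F(ω) = \frac{320 \left(25 - 12 \omega^{2}\right)}{\left(4 \omega^{2} + 25\right)^{3}}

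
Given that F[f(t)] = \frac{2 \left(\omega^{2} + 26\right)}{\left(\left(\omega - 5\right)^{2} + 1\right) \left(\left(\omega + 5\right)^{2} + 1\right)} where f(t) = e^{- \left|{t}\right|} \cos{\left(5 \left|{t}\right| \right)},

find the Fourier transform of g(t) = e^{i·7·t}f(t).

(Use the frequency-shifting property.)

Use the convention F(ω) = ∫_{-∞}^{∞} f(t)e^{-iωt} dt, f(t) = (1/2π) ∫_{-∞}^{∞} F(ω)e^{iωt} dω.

F[g](ω) = \frac{2 \left(\left(\omega - 7\right)^{2} + 26\right)}{\left(\left(\omega - 12\right)^{2} + 1\right) \left(\left(\omega - 2\right)^{2} + 1\right)}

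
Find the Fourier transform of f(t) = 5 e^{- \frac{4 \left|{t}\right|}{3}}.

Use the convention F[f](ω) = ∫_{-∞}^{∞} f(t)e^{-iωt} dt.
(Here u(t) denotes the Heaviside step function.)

F(ω) = \frac{120}{9 \omega^{2} + 16}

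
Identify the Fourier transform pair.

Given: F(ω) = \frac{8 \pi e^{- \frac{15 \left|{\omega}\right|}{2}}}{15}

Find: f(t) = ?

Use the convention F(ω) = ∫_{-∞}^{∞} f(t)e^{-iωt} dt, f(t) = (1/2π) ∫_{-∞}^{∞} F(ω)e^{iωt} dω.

f(t) = \frac{4}{t^{2} + \frac{225}{4}}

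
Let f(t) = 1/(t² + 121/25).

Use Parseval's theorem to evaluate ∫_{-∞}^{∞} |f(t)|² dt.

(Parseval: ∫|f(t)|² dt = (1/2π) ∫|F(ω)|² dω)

∫|f(t)|² dt = \frac{125 \pi}{2662}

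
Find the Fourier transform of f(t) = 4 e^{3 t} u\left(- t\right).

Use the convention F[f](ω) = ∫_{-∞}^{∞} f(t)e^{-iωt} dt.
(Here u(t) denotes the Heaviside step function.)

F(ω) = - \frac{4}{i \omega - 3}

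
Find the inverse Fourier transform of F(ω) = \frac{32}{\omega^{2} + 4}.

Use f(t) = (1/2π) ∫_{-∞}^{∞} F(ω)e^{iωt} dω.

f(t) = 8 e^{- 2 \left|{t}\right|}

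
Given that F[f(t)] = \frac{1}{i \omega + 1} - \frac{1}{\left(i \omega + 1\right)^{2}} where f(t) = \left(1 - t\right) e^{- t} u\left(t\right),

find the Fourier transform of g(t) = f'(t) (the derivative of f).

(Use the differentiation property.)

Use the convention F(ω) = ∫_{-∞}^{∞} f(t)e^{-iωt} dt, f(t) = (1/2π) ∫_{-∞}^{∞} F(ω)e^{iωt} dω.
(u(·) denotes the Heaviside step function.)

F[g](ω) = \frac{\omega^{2}}{\omega^{2} - 2 i \omega - 1}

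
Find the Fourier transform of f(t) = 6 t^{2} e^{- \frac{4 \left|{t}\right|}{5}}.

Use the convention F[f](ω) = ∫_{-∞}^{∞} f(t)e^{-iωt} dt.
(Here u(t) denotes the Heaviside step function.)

F(ω) = \frac{12000 \left(16 - 75 \omega^{2}\right)}{\left(25 \omega^{2} + 16\right)^{3}}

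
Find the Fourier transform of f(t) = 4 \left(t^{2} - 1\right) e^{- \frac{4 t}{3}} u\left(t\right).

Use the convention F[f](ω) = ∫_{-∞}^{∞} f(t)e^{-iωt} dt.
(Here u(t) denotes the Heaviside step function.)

F(ω) = \frac{12 \left(54 i \omega - \left(3 i \omega + 4\right)^{3} + 72\right)}{\left(3 i \omega + 4\right)^{4}}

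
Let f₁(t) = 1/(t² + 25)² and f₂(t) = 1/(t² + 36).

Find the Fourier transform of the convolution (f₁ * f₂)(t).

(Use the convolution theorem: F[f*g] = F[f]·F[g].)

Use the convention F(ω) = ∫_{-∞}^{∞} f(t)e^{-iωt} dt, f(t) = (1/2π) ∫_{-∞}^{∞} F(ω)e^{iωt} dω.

F[f₁*f₂](ω) = \frac{\pi^{2} \left(5 \left|{\omega}\right| + 1\right) e^{- 11 \left|{\omega}\right|}}{1500}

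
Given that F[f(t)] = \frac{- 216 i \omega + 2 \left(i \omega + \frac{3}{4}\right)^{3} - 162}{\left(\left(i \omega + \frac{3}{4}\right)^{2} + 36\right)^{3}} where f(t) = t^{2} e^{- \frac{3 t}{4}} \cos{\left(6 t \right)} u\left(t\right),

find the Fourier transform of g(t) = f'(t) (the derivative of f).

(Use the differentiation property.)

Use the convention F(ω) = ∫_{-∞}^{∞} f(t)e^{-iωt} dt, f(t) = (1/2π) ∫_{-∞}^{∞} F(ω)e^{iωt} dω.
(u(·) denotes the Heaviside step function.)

F[g](ω) = - \frac{128 i \omega \left(6912 i \omega - \left(4 i \omega + 3\right)^{3} + 5184\right)}{\left(\left(4 i \omega + 3\right)^{2} + 576\right)^{3}}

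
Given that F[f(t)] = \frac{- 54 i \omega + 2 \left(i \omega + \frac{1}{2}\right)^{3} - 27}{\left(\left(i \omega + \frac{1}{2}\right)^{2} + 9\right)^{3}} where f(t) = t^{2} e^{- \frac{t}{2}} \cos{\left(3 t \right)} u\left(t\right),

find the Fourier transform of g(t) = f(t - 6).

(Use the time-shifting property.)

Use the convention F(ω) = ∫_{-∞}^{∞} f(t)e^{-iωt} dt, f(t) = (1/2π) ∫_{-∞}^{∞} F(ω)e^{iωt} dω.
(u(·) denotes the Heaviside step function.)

F[g](ω) = \frac{16 \left(- 216 i \omega + \left(2 i \omega + 1\right)^{3} - 108\right) e^{- 6 i \omega}}{\left(\left(2 i \omega + 1\right)^{2} + 36\right)^{3}}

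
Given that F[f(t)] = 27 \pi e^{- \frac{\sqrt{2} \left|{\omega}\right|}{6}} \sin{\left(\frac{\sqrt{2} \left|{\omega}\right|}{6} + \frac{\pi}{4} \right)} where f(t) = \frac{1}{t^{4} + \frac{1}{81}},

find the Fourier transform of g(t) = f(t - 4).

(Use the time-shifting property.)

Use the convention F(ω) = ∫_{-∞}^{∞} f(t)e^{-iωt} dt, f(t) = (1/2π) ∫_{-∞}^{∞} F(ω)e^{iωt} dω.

F[g](ω) = 27 \pi e^{- 4 i \omega - \frac{\sqrt{2} \left|{\omega}\right|}{6}} \sin{\left(\frac{\sqrt{2} \left|{\omega}\right|}{6} + \frac{\pi}{4} \right)}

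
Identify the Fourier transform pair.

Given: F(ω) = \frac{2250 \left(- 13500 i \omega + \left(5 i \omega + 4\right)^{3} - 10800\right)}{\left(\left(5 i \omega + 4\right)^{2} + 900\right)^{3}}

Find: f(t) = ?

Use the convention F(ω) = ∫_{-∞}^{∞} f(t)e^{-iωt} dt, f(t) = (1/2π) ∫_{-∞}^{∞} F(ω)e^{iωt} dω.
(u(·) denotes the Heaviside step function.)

f(t) = 9 t^{2} e^{- \frac{4 t}{5}} \cos{\left(6 t \right)} u\left(t\right)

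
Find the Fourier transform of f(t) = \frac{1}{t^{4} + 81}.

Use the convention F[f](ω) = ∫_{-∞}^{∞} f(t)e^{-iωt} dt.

F(ω) = \frac{\pi e^{- \frac{3 \sqrt{2} \left|{\omega}\right|}{2}} \sin{\left(\frac{3 \sqrt{2} \left|{\omega}\right|}{2} + \frac{\pi}{4} \right)}}{27}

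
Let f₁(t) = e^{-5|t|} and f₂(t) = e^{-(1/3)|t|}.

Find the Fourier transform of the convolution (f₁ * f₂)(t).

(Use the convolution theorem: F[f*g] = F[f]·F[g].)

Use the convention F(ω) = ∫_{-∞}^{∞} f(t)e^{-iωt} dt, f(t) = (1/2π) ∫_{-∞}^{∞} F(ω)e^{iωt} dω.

F[f₁*f₂](ω) = \frac{60}{\left(\omega^{2} + 25\right) \left(9 \omega^{2} + 1\right)}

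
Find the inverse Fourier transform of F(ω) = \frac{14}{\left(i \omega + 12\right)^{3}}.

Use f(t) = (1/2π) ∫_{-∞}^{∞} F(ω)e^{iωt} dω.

f(t) = 7 t^{2} e^{- 12 t} u\left(t\right)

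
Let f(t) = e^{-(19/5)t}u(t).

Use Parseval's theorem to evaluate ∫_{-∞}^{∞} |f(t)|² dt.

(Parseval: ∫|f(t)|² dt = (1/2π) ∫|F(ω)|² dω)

∫|f(t)|² dt = \frac{5}{38}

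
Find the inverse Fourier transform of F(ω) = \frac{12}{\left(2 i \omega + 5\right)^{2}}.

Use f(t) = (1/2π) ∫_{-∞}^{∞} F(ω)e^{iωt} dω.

f(t) = 3 t e^{- \frac{5 t}{2}} u\left(t\right)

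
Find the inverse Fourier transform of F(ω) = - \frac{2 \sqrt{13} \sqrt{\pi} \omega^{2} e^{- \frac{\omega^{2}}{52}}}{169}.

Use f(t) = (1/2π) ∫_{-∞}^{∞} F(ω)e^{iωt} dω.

f(t) = 2 \left(52 t^{2} - 2\right) e^{- 13 t^{2}}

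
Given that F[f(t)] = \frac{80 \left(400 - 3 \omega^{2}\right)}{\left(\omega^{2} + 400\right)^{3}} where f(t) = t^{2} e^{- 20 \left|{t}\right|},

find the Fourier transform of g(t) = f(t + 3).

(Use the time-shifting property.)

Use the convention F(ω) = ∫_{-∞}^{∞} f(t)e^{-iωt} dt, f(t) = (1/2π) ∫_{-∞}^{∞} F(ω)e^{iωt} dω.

F[g](ω) = \frac{\left(32000 - 240 \omega^{2}\right) e^{3 i \omega}}{\left(\omega^{2} + 400\right)^{3}}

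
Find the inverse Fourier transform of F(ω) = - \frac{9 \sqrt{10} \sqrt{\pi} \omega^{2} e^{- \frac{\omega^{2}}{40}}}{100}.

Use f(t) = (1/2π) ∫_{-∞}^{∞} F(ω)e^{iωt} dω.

f(t) = 9 \left(40 t^{2} - 2\right) e^{- 10 t^{2}}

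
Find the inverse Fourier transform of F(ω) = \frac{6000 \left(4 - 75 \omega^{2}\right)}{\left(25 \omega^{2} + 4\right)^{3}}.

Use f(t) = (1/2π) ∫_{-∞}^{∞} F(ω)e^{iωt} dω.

f(t) = 6 t^{2} e^{- \frac{2 \left|{t}\right|}{5}}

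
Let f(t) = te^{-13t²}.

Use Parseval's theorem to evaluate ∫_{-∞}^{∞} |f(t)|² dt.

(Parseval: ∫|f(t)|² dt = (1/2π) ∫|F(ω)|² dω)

∫|f(t)|² dt = \frac{\sqrt{26} \sqrt{\pi}}{1352}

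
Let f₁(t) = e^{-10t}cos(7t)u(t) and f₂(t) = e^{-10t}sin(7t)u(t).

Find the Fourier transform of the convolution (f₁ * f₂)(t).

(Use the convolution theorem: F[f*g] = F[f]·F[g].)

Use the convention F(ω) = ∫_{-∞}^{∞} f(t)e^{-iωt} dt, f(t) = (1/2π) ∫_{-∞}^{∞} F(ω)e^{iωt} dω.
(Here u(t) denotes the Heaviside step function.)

F[f₁*f₂](ω) = \frac{7 \left(i \omega + 10\right)}{\left(\left(i \omega + 10\right)^{2} + 49\right)^{2}}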